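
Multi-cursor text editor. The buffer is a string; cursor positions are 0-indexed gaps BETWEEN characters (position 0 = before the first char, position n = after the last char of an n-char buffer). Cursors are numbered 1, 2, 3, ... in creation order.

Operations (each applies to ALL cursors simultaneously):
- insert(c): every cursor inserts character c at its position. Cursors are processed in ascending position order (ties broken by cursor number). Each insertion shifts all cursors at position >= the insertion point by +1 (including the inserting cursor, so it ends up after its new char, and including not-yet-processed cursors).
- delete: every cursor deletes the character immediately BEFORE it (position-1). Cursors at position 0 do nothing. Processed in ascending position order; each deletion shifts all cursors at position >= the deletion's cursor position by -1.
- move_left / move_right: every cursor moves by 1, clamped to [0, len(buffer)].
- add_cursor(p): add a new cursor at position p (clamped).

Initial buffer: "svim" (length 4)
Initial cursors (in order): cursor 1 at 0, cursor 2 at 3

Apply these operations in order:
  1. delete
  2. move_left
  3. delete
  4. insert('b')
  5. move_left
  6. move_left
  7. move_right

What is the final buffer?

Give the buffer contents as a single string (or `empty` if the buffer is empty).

After op 1 (delete): buffer="svm" (len 3), cursors c1@0 c2@2, authorship ...
After op 2 (move_left): buffer="svm" (len 3), cursors c1@0 c2@1, authorship ...
After op 3 (delete): buffer="vm" (len 2), cursors c1@0 c2@0, authorship ..
After op 4 (insert('b')): buffer="bbvm" (len 4), cursors c1@2 c2@2, authorship 12..
After op 5 (move_left): buffer="bbvm" (len 4), cursors c1@1 c2@1, authorship 12..
After op 6 (move_left): buffer="bbvm" (len 4), cursors c1@0 c2@0, authorship 12..
After op 7 (move_right): buffer="bbvm" (len 4), cursors c1@1 c2@1, authorship 12..

Answer: bbvm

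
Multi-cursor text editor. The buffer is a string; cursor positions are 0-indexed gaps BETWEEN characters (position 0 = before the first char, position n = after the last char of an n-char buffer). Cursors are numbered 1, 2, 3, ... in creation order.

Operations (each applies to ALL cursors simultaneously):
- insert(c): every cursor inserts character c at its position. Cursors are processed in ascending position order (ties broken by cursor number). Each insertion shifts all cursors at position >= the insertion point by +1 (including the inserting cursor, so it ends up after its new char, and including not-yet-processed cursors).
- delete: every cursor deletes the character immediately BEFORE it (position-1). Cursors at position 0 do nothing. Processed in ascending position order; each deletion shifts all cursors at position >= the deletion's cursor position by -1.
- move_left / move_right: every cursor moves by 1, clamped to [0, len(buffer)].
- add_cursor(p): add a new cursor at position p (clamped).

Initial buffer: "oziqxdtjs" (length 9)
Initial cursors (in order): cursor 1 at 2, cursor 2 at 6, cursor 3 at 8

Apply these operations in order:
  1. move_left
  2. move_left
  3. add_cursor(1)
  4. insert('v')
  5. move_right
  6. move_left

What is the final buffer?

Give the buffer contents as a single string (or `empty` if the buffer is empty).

Answer: vovziqvxdvtjs

Derivation:
After op 1 (move_left): buffer="oziqxdtjs" (len 9), cursors c1@1 c2@5 c3@7, authorship .........
After op 2 (move_left): buffer="oziqxdtjs" (len 9), cursors c1@0 c2@4 c3@6, authorship .........
After op 3 (add_cursor(1)): buffer="oziqxdtjs" (len 9), cursors c1@0 c4@1 c2@4 c3@6, authorship .........
After op 4 (insert('v')): buffer="vovziqvxdvtjs" (len 13), cursors c1@1 c4@3 c2@7 c3@10, authorship 1.4...2..3...
After op 5 (move_right): buffer="vovziqvxdvtjs" (len 13), cursors c1@2 c4@4 c2@8 c3@11, authorship 1.4...2..3...
After op 6 (move_left): buffer="vovziqvxdvtjs" (len 13), cursors c1@1 c4@3 c2@7 c3@10, authorship 1.4...2..3...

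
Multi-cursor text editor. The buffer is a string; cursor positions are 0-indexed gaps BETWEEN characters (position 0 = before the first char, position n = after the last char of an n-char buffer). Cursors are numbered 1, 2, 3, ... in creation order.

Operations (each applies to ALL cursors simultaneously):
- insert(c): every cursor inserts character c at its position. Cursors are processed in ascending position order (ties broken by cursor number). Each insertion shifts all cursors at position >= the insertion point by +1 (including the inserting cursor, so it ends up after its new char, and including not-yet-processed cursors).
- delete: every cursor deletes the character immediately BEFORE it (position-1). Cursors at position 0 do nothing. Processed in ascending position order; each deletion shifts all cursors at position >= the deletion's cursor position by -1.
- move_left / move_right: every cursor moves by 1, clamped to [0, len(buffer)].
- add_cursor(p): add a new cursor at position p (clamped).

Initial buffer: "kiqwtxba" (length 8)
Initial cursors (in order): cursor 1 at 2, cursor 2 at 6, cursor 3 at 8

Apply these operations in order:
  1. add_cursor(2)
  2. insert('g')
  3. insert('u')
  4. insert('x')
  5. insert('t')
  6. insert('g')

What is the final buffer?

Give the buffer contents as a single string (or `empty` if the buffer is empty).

After op 1 (add_cursor(2)): buffer="kiqwtxba" (len 8), cursors c1@2 c4@2 c2@6 c3@8, authorship ........
After op 2 (insert('g')): buffer="kiggqwtxgbag" (len 12), cursors c1@4 c4@4 c2@9 c3@12, authorship ..14....2..3
After op 3 (insert('u')): buffer="kigguuqwtxgubagu" (len 16), cursors c1@6 c4@6 c2@12 c3@16, authorship ..1414....22..33
After op 4 (insert('x')): buffer="kigguuxxqwtxguxbagux" (len 20), cursors c1@8 c4@8 c2@15 c3@20, authorship ..141414....222..333
After op 5 (insert('t')): buffer="kigguuxxttqwtxguxtbaguxt" (len 24), cursors c1@10 c4@10 c2@18 c3@24, authorship ..14141414....2222..3333
After op 6 (insert('g')): buffer="kigguuxxttggqwtxguxtgbaguxtg" (len 28), cursors c1@12 c4@12 c2@21 c3@28, authorship ..1414141414....22222..33333

Answer: kigguuxxttggqwtxguxtgbaguxtg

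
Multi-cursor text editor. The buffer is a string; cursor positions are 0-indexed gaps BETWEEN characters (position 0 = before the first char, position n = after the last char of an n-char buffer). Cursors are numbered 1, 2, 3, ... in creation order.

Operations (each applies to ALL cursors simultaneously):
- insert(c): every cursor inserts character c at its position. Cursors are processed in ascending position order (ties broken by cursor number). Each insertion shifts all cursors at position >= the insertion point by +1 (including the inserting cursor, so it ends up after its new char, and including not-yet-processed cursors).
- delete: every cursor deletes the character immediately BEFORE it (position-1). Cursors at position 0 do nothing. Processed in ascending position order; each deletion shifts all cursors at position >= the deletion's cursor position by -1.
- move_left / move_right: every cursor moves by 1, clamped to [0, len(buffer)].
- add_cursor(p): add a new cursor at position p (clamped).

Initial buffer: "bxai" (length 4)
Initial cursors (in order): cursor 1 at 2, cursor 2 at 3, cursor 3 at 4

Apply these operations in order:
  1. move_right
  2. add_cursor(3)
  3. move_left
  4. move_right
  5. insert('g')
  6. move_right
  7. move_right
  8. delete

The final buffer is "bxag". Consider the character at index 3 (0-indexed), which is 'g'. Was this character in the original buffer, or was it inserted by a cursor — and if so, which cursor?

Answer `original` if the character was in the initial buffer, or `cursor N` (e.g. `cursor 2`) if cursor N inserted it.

Answer: cursor 1

Derivation:
After op 1 (move_right): buffer="bxai" (len 4), cursors c1@3 c2@4 c3@4, authorship ....
After op 2 (add_cursor(3)): buffer="bxai" (len 4), cursors c1@3 c4@3 c2@4 c3@4, authorship ....
After op 3 (move_left): buffer="bxai" (len 4), cursors c1@2 c4@2 c2@3 c3@3, authorship ....
After op 4 (move_right): buffer="bxai" (len 4), cursors c1@3 c4@3 c2@4 c3@4, authorship ....
After op 5 (insert('g')): buffer="bxaggigg" (len 8), cursors c1@5 c4@5 c2@8 c3@8, authorship ...14.23
After op 6 (move_right): buffer="bxaggigg" (len 8), cursors c1@6 c4@6 c2@8 c3@8, authorship ...14.23
After op 7 (move_right): buffer="bxaggigg" (len 8), cursors c1@7 c4@7 c2@8 c3@8, authorship ...14.23
After op 8 (delete): buffer="bxag" (len 4), cursors c1@4 c2@4 c3@4 c4@4, authorship ...1
Authorship (.=original, N=cursor N): . . . 1
Index 3: author = 1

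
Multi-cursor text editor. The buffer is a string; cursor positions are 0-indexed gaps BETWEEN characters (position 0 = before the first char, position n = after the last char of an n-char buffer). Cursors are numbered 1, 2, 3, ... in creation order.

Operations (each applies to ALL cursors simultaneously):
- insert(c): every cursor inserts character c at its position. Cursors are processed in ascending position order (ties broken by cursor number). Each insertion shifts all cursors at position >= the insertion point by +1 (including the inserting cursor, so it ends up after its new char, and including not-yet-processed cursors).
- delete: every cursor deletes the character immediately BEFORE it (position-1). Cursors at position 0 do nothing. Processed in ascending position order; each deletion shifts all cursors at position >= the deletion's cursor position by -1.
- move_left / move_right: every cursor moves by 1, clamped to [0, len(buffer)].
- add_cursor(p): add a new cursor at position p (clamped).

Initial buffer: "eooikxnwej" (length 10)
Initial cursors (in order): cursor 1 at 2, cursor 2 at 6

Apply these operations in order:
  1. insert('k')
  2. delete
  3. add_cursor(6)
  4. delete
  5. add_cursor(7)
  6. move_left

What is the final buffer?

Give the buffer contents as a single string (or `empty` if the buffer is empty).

After op 1 (insert('k')): buffer="eokoikxknwej" (len 12), cursors c1@3 c2@8, authorship ..1....2....
After op 2 (delete): buffer="eooikxnwej" (len 10), cursors c1@2 c2@6, authorship ..........
After op 3 (add_cursor(6)): buffer="eooikxnwej" (len 10), cursors c1@2 c2@6 c3@6, authorship ..........
After op 4 (delete): buffer="eoinwej" (len 7), cursors c1@1 c2@3 c3@3, authorship .......
After op 5 (add_cursor(7)): buffer="eoinwej" (len 7), cursors c1@1 c2@3 c3@3 c4@7, authorship .......
After op 6 (move_left): buffer="eoinwej" (len 7), cursors c1@0 c2@2 c3@2 c4@6, authorship .......

Answer: eoinwej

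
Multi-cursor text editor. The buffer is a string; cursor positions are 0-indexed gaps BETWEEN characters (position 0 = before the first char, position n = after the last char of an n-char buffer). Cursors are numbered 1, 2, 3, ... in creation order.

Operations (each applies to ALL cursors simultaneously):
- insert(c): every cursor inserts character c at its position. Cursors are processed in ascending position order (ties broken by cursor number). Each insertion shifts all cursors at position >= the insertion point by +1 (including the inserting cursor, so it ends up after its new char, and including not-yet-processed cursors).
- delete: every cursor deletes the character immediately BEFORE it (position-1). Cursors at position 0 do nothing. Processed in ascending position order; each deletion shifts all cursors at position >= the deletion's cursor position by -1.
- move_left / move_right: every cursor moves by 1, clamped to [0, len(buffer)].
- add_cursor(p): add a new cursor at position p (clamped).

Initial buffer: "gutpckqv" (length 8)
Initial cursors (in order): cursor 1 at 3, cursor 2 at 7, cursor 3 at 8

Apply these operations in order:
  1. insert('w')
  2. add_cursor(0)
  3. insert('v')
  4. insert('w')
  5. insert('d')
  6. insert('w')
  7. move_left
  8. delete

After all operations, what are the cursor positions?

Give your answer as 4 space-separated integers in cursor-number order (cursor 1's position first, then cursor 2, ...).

Answer: 9 17 22 2

Derivation:
After op 1 (insert('w')): buffer="gutwpckqwvw" (len 11), cursors c1@4 c2@9 c3@11, authorship ...1....2.3
After op 2 (add_cursor(0)): buffer="gutwpckqwvw" (len 11), cursors c4@0 c1@4 c2@9 c3@11, authorship ...1....2.3
After op 3 (insert('v')): buffer="vgutwvpckqwvvwv" (len 15), cursors c4@1 c1@6 c2@12 c3@15, authorship 4...11....22.33
After op 4 (insert('w')): buffer="vwgutwvwpckqwvwvwvw" (len 19), cursors c4@2 c1@8 c2@15 c3@19, authorship 44...111....222.333
After op 5 (insert('d')): buffer="vwdgutwvwdpckqwvwdvwvwd" (len 23), cursors c4@3 c1@10 c2@18 c3@23, authorship 444...1111....2222.3333
After op 6 (insert('w')): buffer="vwdwgutwvwdwpckqwvwdwvwvwdw" (len 27), cursors c4@4 c1@12 c2@21 c3@27, authorship 4444...11111....22222.33333
After op 7 (move_left): buffer="vwdwgutwvwdwpckqwvwdwvwvwdw" (len 27), cursors c4@3 c1@11 c2@20 c3@26, authorship 4444...11111....22222.33333
After op 8 (delete): buffer="vwwgutwvwwpckqwvwwvwvww" (len 23), cursors c4@2 c1@9 c2@17 c3@22, authorship 444...1111....2222.3333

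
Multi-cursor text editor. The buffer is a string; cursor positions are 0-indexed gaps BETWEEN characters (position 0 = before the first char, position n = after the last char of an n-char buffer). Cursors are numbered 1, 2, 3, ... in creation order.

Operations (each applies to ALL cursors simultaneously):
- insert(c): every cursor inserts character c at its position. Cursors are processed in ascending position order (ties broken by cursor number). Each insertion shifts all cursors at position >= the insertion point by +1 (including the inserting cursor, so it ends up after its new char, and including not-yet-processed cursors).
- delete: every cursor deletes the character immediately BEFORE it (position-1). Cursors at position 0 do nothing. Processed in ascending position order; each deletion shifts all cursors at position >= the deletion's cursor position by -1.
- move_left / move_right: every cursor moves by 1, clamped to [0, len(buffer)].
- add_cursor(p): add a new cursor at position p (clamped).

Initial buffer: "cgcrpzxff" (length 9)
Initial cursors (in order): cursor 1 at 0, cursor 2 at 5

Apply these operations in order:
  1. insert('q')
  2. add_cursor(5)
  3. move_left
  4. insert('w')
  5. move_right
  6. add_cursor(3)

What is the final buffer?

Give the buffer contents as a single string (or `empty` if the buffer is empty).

After op 1 (insert('q')): buffer="qcgcrpqzxff" (len 11), cursors c1@1 c2@7, authorship 1.....2....
After op 2 (add_cursor(5)): buffer="qcgcrpqzxff" (len 11), cursors c1@1 c3@5 c2@7, authorship 1.....2....
After op 3 (move_left): buffer="qcgcrpqzxff" (len 11), cursors c1@0 c3@4 c2@6, authorship 1.....2....
After op 4 (insert('w')): buffer="wqcgcwrpwqzxff" (len 14), cursors c1@1 c3@6 c2@9, authorship 11...3..22....
After op 5 (move_right): buffer="wqcgcwrpwqzxff" (len 14), cursors c1@2 c3@7 c2@10, authorship 11...3..22....
After op 6 (add_cursor(3)): buffer="wqcgcwrpwqzxff" (len 14), cursors c1@2 c4@3 c3@7 c2@10, authorship 11...3..22....

Answer: wqcgcwrpwqzxff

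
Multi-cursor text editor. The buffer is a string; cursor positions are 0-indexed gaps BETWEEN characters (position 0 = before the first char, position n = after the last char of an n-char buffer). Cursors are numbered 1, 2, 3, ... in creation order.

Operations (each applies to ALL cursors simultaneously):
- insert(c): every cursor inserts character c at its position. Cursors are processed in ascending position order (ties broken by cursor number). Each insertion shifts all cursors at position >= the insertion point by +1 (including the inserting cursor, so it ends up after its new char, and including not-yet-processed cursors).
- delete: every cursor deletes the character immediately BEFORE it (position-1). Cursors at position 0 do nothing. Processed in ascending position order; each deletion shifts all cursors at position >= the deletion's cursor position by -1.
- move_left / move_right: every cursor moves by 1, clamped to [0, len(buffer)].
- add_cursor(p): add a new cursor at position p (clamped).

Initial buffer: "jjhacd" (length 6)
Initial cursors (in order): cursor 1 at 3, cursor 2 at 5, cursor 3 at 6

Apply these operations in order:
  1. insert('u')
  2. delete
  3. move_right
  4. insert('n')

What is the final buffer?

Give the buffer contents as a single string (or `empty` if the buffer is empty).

Answer: jjhancdnn

Derivation:
After op 1 (insert('u')): buffer="jjhuacudu" (len 9), cursors c1@4 c2@7 c3@9, authorship ...1..2.3
After op 2 (delete): buffer="jjhacd" (len 6), cursors c1@3 c2@5 c3@6, authorship ......
After op 3 (move_right): buffer="jjhacd" (len 6), cursors c1@4 c2@6 c3@6, authorship ......
After op 4 (insert('n')): buffer="jjhancdnn" (len 9), cursors c1@5 c2@9 c3@9, authorship ....1..23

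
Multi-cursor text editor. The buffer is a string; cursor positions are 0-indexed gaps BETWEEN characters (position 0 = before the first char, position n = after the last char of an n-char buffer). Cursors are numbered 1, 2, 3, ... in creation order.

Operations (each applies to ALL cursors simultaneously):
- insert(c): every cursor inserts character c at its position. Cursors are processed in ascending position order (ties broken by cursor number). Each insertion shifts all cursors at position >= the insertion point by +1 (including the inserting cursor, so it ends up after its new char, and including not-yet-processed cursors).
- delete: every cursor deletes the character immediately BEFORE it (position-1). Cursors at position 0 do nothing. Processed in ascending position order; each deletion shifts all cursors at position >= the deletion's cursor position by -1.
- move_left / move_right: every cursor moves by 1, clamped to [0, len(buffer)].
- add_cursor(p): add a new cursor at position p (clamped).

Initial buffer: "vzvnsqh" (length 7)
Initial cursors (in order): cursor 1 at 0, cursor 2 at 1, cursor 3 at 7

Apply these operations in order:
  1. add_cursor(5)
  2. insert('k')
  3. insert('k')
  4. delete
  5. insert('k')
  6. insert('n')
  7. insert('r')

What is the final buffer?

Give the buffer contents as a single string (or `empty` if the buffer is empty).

After op 1 (add_cursor(5)): buffer="vzvnsqh" (len 7), cursors c1@0 c2@1 c4@5 c3@7, authorship .......
After op 2 (insert('k')): buffer="kvkzvnskqhk" (len 11), cursors c1@1 c2@3 c4@8 c3@11, authorship 1.2....4..3
After op 3 (insert('k')): buffer="kkvkkzvnskkqhkk" (len 15), cursors c1@2 c2@5 c4@11 c3@15, authorship 11.22....44..33
After op 4 (delete): buffer="kvkzvnskqhk" (len 11), cursors c1@1 c2@3 c4@8 c3@11, authorship 1.2....4..3
After op 5 (insert('k')): buffer="kkvkkzvnskkqhkk" (len 15), cursors c1@2 c2@5 c4@11 c3@15, authorship 11.22....44..33
After op 6 (insert('n')): buffer="kknvkknzvnskknqhkkn" (len 19), cursors c1@3 c2@7 c4@14 c3@19, authorship 111.222....444..333
After op 7 (insert('r')): buffer="kknrvkknrzvnskknrqhkknr" (len 23), cursors c1@4 c2@9 c4@17 c3@23, authorship 1111.2222....4444..3333

Answer: kknrvkknrzvnskknrqhkknr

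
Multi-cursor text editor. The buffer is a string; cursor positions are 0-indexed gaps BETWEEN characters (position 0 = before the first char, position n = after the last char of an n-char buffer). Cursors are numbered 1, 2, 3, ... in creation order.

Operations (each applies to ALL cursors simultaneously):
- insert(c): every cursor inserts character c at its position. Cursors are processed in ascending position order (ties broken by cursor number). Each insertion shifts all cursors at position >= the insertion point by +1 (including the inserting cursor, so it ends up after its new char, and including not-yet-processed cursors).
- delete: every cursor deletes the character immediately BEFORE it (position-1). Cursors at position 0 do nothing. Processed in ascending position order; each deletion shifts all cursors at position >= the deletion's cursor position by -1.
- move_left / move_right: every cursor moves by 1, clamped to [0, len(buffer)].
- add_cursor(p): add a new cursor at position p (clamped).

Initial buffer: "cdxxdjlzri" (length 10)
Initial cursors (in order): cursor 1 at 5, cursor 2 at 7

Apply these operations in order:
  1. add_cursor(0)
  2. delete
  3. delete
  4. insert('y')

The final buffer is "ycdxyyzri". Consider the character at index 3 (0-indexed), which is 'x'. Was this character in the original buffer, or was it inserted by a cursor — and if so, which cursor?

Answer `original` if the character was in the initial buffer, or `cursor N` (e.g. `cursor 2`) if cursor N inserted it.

Answer: original

Derivation:
After op 1 (add_cursor(0)): buffer="cdxxdjlzri" (len 10), cursors c3@0 c1@5 c2@7, authorship ..........
After op 2 (delete): buffer="cdxxjzri" (len 8), cursors c3@0 c1@4 c2@5, authorship ........
After op 3 (delete): buffer="cdxzri" (len 6), cursors c3@0 c1@3 c2@3, authorship ......
After op 4 (insert('y')): buffer="ycdxyyzri" (len 9), cursors c3@1 c1@6 c2@6, authorship 3...12...
Authorship (.=original, N=cursor N): 3 . . . 1 2 . . .
Index 3: author = original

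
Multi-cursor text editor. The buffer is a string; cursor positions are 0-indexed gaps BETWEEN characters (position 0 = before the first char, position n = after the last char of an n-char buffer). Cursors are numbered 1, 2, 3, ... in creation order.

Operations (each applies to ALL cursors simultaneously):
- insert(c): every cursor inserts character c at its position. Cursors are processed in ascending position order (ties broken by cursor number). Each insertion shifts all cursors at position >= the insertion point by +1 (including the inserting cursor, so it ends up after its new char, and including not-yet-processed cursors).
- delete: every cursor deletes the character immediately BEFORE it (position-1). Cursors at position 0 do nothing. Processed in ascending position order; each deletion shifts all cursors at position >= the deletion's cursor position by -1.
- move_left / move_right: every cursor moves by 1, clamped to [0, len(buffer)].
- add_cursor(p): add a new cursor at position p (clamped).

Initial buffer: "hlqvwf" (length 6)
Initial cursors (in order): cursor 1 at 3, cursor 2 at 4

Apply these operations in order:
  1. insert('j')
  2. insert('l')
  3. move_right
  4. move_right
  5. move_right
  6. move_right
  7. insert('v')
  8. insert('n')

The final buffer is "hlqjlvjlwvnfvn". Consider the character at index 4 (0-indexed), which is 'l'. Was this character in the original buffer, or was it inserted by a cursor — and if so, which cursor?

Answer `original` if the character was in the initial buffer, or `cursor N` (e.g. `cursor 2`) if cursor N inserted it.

Answer: cursor 1

Derivation:
After op 1 (insert('j')): buffer="hlqjvjwf" (len 8), cursors c1@4 c2@6, authorship ...1.2..
After op 2 (insert('l')): buffer="hlqjlvjlwf" (len 10), cursors c1@5 c2@8, authorship ...11.22..
After op 3 (move_right): buffer="hlqjlvjlwf" (len 10), cursors c1@6 c2@9, authorship ...11.22..
After op 4 (move_right): buffer="hlqjlvjlwf" (len 10), cursors c1@7 c2@10, authorship ...11.22..
After op 5 (move_right): buffer="hlqjlvjlwf" (len 10), cursors c1@8 c2@10, authorship ...11.22..
After op 6 (move_right): buffer="hlqjlvjlwf" (len 10), cursors c1@9 c2@10, authorship ...11.22..
After op 7 (insert('v')): buffer="hlqjlvjlwvfv" (len 12), cursors c1@10 c2@12, authorship ...11.22.1.2
After op 8 (insert('n')): buffer="hlqjlvjlwvnfvn" (len 14), cursors c1@11 c2@14, authorship ...11.22.11.22
Authorship (.=original, N=cursor N): . . . 1 1 . 2 2 . 1 1 . 2 2
Index 4: author = 1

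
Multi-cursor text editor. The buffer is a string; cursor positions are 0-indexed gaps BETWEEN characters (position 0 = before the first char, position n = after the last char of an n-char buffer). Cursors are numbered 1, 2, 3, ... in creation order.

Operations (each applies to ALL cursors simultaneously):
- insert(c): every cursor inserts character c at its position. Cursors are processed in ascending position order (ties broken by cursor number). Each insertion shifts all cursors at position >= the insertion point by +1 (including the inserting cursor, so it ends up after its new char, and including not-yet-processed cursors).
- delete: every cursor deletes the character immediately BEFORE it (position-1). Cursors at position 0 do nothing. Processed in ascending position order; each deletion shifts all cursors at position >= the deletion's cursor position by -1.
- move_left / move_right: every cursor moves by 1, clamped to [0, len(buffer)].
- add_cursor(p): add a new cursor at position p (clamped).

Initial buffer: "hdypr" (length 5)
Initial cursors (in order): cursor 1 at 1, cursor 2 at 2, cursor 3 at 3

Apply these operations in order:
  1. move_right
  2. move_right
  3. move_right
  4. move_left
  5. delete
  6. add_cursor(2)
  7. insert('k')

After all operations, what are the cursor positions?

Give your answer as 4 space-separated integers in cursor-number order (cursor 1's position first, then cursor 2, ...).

After op 1 (move_right): buffer="hdypr" (len 5), cursors c1@2 c2@3 c3@4, authorship .....
After op 2 (move_right): buffer="hdypr" (len 5), cursors c1@3 c2@4 c3@5, authorship .....
After op 3 (move_right): buffer="hdypr" (len 5), cursors c1@4 c2@5 c3@5, authorship .....
After op 4 (move_left): buffer="hdypr" (len 5), cursors c1@3 c2@4 c3@4, authorship .....
After op 5 (delete): buffer="hr" (len 2), cursors c1@1 c2@1 c3@1, authorship ..
After op 6 (add_cursor(2)): buffer="hr" (len 2), cursors c1@1 c2@1 c3@1 c4@2, authorship ..
After op 7 (insert('k')): buffer="hkkkrk" (len 6), cursors c1@4 c2@4 c3@4 c4@6, authorship .123.4

Answer: 4 4 4 6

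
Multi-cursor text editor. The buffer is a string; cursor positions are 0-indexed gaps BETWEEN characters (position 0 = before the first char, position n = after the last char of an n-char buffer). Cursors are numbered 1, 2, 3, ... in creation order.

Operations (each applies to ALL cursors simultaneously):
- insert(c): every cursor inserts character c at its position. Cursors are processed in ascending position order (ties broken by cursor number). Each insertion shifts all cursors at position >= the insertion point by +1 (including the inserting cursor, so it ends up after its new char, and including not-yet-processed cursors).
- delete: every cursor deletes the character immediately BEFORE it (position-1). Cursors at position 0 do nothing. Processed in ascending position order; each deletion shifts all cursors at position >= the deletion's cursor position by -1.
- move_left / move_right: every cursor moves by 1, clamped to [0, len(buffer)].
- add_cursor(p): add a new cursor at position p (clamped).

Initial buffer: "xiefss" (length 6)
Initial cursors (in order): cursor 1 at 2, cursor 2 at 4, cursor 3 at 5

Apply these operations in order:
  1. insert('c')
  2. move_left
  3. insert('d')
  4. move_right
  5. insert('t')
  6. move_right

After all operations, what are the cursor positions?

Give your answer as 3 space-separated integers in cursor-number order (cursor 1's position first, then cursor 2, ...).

After op 1 (insert('c')): buffer="xicefcscs" (len 9), cursors c1@3 c2@6 c3@8, authorship ..1..2.3.
After op 2 (move_left): buffer="xicefcscs" (len 9), cursors c1@2 c2@5 c3@7, authorship ..1..2.3.
After op 3 (insert('d')): buffer="xidcefdcsdcs" (len 12), cursors c1@3 c2@7 c3@10, authorship ..11..22.33.
After op 4 (move_right): buffer="xidcefdcsdcs" (len 12), cursors c1@4 c2@8 c3@11, authorship ..11..22.33.
After op 5 (insert('t')): buffer="xidctefdctsdcts" (len 15), cursors c1@5 c2@10 c3@14, authorship ..111..222.333.
After op 6 (move_right): buffer="xidctefdctsdcts" (len 15), cursors c1@6 c2@11 c3@15, authorship ..111..222.333.

Answer: 6 11 15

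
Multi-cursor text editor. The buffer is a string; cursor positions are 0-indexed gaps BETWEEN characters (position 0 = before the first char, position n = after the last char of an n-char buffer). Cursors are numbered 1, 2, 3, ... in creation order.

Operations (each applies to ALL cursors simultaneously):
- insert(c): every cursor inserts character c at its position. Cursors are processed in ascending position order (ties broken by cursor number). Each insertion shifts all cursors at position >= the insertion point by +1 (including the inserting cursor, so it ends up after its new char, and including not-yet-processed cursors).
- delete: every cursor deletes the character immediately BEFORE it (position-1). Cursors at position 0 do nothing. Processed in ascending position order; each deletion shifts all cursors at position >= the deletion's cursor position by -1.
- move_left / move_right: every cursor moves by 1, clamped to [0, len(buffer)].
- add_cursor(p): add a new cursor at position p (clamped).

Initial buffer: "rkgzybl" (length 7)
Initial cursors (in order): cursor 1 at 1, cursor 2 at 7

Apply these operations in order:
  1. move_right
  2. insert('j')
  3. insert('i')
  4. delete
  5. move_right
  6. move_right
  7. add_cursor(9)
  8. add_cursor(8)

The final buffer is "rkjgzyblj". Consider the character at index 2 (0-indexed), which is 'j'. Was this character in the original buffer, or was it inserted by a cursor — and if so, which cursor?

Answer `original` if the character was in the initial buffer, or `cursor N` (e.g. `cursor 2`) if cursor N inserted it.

After op 1 (move_right): buffer="rkgzybl" (len 7), cursors c1@2 c2@7, authorship .......
After op 2 (insert('j')): buffer="rkjgzyblj" (len 9), cursors c1@3 c2@9, authorship ..1.....2
After op 3 (insert('i')): buffer="rkjigzyblji" (len 11), cursors c1@4 c2@11, authorship ..11.....22
After op 4 (delete): buffer="rkjgzyblj" (len 9), cursors c1@3 c2@9, authorship ..1.....2
After op 5 (move_right): buffer="rkjgzyblj" (len 9), cursors c1@4 c2@9, authorship ..1.....2
After op 6 (move_right): buffer="rkjgzyblj" (len 9), cursors c1@5 c2@9, authorship ..1.....2
After op 7 (add_cursor(9)): buffer="rkjgzyblj" (len 9), cursors c1@5 c2@9 c3@9, authorship ..1.....2
After op 8 (add_cursor(8)): buffer="rkjgzyblj" (len 9), cursors c1@5 c4@8 c2@9 c3@9, authorship ..1.....2
Authorship (.=original, N=cursor N): . . 1 . . . . . 2
Index 2: author = 1

Answer: cursor 1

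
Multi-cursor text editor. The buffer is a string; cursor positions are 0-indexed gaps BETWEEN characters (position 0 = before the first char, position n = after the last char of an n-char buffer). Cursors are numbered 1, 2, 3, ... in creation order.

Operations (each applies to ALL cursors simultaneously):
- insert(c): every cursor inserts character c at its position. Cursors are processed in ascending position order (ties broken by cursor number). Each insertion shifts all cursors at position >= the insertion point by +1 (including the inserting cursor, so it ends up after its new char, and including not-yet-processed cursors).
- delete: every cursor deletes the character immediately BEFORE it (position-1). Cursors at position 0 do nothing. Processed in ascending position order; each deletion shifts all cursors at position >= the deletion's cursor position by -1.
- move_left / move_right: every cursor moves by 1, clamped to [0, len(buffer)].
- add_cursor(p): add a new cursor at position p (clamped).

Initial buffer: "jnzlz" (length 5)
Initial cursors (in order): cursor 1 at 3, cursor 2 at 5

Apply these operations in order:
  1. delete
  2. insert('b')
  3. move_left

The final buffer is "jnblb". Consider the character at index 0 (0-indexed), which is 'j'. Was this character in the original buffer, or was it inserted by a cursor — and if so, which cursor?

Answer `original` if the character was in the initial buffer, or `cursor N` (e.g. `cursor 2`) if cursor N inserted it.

Answer: original

Derivation:
After op 1 (delete): buffer="jnl" (len 3), cursors c1@2 c2@3, authorship ...
After op 2 (insert('b')): buffer="jnblb" (len 5), cursors c1@3 c2@5, authorship ..1.2
After op 3 (move_left): buffer="jnblb" (len 5), cursors c1@2 c2@4, authorship ..1.2
Authorship (.=original, N=cursor N): . . 1 . 2
Index 0: author = original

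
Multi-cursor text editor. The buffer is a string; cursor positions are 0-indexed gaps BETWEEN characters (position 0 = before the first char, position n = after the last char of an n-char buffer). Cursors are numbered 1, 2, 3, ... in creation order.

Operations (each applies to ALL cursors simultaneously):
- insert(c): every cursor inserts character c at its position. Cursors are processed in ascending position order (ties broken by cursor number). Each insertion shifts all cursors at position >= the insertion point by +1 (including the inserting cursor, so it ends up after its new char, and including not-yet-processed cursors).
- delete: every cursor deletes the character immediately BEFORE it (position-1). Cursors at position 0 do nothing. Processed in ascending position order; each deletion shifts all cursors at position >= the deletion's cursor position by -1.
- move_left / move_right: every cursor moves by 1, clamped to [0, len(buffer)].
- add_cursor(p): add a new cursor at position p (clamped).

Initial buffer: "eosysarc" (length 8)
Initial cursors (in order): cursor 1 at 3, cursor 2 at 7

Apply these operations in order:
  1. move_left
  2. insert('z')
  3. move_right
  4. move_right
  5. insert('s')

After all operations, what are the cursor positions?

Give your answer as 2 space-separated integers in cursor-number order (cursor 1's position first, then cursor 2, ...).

After op 1 (move_left): buffer="eosysarc" (len 8), cursors c1@2 c2@6, authorship ........
After op 2 (insert('z')): buffer="eozsysazrc" (len 10), cursors c1@3 c2@8, authorship ..1....2..
After op 3 (move_right): buffer="eozsysazrc" (len 10), cursors c1@4 c2@9, authorship ..1....2..
After op 4 (move_right): buffer="eozsysazrc" (len 10), cursors c1@5 c2@10, authorship ..1....2..
After op 5 (insert('s')): buffer="eozsyssazrcs" (len 12), cursors c1@6 c2@12, authorship ..1..1..2..2

Answer: 6 12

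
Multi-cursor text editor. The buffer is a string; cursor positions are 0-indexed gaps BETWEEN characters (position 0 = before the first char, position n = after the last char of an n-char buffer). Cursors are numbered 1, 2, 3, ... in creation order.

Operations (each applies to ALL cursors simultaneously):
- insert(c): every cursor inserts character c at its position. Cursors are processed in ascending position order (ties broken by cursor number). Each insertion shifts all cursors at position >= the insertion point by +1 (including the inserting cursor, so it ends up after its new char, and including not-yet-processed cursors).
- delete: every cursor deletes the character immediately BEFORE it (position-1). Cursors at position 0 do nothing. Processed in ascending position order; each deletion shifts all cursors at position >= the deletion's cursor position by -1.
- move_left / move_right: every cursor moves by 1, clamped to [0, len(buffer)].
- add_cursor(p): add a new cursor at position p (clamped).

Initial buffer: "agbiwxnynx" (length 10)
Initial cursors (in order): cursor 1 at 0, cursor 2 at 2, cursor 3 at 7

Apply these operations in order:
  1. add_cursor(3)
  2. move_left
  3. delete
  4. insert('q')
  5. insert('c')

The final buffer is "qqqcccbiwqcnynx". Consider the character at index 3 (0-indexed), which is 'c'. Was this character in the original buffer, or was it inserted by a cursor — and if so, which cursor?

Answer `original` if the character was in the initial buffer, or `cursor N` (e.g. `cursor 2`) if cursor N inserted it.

Answer: cursor 1

Derivation:
After op 1 (add_cursor(3)): buffer="agbiwxnynx" (len 10), cursors c1@0 c2@2 c4@3 c3@7, authorship ..........
After op 2 (move_left): buffer="agbiwxnynx" (len 10), cursors c1@0 c2@1 c4@2 c3@6, authorship ..........
After op 3 (delete): buffer="biwnynx" (len 7), cursors c1@0 c2@0 c4@0 c3@3, authorship .......
After op 4 (insert('q')): buffer="qqqbiwqnynx" (len 11), cursors c1@3 c2@3 c4@3 c3@7, authorship 124...3....
After op 5 (insert('c')): buffer="qqqcccbiwqcnynx" (len 15), cursors c1@6 c2@6 c4@6 c3@11, authorship 124124...33....
Authorship (.=original, N=cursor N): 1 2 4 1 2 4 . . . 3 3 . . . .
Index 3: author = 1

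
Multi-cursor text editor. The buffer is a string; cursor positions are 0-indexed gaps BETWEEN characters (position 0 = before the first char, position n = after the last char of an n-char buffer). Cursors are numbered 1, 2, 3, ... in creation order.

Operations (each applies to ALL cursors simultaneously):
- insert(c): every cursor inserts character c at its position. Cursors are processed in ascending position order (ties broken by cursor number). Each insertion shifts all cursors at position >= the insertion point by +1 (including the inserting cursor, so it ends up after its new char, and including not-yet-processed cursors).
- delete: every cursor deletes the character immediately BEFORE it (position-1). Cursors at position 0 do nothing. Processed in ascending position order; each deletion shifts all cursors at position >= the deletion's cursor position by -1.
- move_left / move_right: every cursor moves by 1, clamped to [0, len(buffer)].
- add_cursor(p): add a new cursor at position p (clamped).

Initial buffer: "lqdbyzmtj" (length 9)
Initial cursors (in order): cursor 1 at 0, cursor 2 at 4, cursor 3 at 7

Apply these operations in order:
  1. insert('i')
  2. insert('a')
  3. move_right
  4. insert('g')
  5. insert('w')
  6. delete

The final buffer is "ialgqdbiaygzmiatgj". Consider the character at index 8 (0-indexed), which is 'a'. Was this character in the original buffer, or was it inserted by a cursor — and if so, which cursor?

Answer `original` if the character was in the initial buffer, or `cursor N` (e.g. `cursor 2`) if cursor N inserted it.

Answer: cursor 2

Derivation:
After op 1 (insert('i')): buffer="ilqdbiyzmitj" (len 12), cursors c1@1 c2@6 c3@10, authorship 1....2...3..
After op 2 (insert('a')): buffer="ialqdbiayzmiatj" (len 15), cursors c1@2 c2@8 c3@13, authorship 11....22...33..
After op 3 (move_right): buffer="ialqdbiayzmiatj" (len 15), cursors c1@3 c2@9 c3@14, authorship 11....22...33..
After op 4 (insert('g')): buffer="ialgqdbiaygzmiatgj" (len 18), cursors c1@4 c2@11 c3@17, authorship 11.1...22.2..33.3.
After op 5 (insert('w')): buffer="ialgwqdbiaygwzmiatgwj" (len 21), cursors c1@5 c2@13 c3@20, authorship 11.11...22.22..33.33.
After op 6 (delete): buffer="ialgqdbiaygzmiatgj" (len 18), cursors c1@4 c2@11 c3@17, authorship 11.1...22.2..33.3.
Authorship (.=original, N=cursor N): 1 1 . 1 . . . 2 2 . 2 . . 3 3 . 3 .
Index 8: author = 2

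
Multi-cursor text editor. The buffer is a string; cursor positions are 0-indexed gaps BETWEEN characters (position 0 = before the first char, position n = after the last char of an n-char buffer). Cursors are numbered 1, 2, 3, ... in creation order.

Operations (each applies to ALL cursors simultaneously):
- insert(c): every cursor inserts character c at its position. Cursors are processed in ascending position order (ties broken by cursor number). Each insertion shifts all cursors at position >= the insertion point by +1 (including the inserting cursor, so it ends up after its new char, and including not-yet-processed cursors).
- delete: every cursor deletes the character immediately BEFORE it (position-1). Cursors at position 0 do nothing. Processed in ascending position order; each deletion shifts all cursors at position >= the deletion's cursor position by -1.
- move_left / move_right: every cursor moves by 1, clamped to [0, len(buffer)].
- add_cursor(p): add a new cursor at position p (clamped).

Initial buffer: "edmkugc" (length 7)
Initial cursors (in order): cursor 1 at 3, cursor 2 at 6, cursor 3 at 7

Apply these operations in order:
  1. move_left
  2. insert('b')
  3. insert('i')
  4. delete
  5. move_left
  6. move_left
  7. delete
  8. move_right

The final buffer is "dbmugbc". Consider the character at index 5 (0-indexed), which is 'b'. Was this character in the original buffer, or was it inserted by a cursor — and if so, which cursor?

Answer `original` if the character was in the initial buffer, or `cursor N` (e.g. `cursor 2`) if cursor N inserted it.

Answer: cursor 3

Derivation:
After op 1 (move_left): buffer="edmkugc" (len 7), cursors c1@2 c2@5 c3@6, authorship .......
After op 2 (insert('b')): buffer="edbmkubgbc" (len 10), cursors c1@3 c2@7 c3@9, authorship ..1...2.3.
After op 3 (insert('i')): buffer="edbimkubigbic" (len 13), cursors c1@4 c2@9 c3@12, authorship ..11...22.33.
After op 4 (delete): buffer="edbmkubgbc" (len 10), cursors c1@3 c2@7 c3@9, authorship ..1...2.3.
After op 5 (move_left): buffer="edbmkubgbc" (len 10), cursors c1@2 c2@6 c3@8, authorship ..1...2.3.
After op 6 (move_left): buffer="edbmkubgbc" (len 10), cursors c1@1 c2@5 c3@7, authorship ..1...2.3.
After op 7 (delete): buffer="dbmugbc" (len 7), cursors c1@0 c2@3 c3@4, authorship .1...3.
After op 8 (move_right): buffer="dbmugbc" (len 7), cursors c1@1 c2@4 c3@5, authorship .1...3.
Authorship (.=original, N=cursor N): . 1 . . . 3 .
Index 5: author = 3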